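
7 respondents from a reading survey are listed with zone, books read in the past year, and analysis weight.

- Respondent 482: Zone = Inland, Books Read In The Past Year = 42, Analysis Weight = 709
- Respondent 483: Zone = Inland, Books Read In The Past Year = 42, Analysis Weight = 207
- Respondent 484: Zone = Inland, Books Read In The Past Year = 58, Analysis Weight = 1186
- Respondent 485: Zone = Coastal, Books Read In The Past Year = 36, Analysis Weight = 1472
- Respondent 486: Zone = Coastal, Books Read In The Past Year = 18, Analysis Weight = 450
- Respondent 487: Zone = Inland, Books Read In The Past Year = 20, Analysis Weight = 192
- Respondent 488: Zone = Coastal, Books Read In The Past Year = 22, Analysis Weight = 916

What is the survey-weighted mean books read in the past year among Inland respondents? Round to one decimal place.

Inland rows: 482, 483, 484, 487
Weighted sum = 42×709 + 42×207 + 58×1186 + 20×192
  = 111100
Sum of weights = 709 + 207 + 1186 + 192 = 2294
Weighted mean = 111100 / 2294 = 48.430689

48.4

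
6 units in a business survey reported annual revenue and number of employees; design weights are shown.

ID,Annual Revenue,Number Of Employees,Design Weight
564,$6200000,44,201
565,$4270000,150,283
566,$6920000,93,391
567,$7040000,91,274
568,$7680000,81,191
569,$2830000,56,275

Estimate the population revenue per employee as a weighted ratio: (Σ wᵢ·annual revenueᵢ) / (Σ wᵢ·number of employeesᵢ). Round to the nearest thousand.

Σ wᵢ·y = 9334420000
Σ wᵢ·x = 44×201 + 150×283 + 93×391 + 91×274 + 81×191 + 56×275
  = 8844 + 42450 + 36363 + 24934 + 15471 + 15400 = 143462
Ratio = 9334420000 / 143462 = 65065.453

65000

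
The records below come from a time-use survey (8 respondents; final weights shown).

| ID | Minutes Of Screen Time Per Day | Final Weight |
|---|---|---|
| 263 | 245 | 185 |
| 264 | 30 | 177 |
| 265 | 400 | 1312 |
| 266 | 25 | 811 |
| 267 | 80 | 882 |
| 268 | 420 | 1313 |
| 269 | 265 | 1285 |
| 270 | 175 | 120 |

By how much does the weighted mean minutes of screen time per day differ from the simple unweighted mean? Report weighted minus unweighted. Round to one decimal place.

Unweighted sum = 245 + 30 + 400 + 25 + 80 + 420 + 265 + 175 = 1640
Unweighted mean = 1640 / 8 = 205
Weighted sum = 1579255
Sum of weights = 185 + 177 + 1312 + 811 + 882 + 1313 + 1285 + 120 = 6085
Weighted mean = 1579255 / 6085 = 259.53246
Difference (weighted minus unweighted) = 54.532457

54.5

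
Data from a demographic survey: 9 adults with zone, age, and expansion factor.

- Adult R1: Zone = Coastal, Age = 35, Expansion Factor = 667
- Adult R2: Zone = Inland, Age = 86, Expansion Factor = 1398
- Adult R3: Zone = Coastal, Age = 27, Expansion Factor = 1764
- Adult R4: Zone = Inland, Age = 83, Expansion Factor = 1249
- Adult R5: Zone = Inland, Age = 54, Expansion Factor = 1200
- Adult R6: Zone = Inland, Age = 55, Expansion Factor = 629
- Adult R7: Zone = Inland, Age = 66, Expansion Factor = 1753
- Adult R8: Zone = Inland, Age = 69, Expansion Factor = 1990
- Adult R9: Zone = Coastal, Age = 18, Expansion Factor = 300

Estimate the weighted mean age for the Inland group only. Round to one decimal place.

70.1

Inland rows: R2, R4, R5, R6, R7, R8
Weighted sum = 86×1398 + 83×1249 + 54×1200 + 55×629 + 66×1753 + 69×1990
  = 120228 + 103667 + 64800 + 34595 + 115698 + 137310 = 576298
Sum of weights = 1398 + 1249 + 1200 + 629 + 1753 + 1990 = 8219
Weighted mean = 576298 / 8219 = 70.117776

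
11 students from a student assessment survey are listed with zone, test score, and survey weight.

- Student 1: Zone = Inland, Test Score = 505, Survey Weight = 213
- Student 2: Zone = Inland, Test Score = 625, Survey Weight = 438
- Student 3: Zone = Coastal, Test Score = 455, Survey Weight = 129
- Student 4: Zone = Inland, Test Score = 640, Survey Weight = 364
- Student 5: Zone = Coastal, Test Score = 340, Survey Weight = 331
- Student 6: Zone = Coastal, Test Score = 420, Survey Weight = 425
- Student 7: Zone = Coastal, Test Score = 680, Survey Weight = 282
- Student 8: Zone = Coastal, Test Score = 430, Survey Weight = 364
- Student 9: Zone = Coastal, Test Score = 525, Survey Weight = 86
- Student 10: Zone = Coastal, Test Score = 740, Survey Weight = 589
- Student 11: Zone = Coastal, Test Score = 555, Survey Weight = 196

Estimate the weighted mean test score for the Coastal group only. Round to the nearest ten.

Coastal rows: 3, 5, 6, 7, 8, 9, 10, 11
Weighted sum = 1287805
Sum of weights = 2402
Weighted mean = 1287805 / 2402 = 536.13863

540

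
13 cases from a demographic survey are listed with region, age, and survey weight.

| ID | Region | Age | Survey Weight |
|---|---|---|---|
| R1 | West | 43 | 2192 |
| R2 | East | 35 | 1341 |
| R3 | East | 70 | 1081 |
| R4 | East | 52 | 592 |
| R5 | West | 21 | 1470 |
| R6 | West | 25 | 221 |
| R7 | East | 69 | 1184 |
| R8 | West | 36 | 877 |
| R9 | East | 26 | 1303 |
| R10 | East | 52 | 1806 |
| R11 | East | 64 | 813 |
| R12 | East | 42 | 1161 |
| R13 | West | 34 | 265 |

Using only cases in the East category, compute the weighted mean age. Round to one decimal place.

50.0

East rows: R2, R3, R4, R7, R9, R10, R11, R12
Weighted sum = 35×1341 + 70×1081 + 52×592 + 69×1184 + 26×1303 + 52×1806 + 64×813 + 42×1161
  = 463669
Sum of weights = 1341 + 1081 + 592 + 1184 + 1303 + 1806 + 813 + 1161 = 9281
Weighted mean = 463669 / 9281 = 49.958948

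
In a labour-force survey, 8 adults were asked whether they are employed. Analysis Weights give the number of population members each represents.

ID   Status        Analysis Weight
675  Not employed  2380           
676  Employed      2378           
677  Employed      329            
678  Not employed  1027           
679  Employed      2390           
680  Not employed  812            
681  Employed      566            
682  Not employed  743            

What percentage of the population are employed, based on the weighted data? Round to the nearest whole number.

Sum of weights for 'Employed' = 2378 + 329 + 2390 + 566 = 5663
Total weight = 2380 + 2378 + 329 + 1027 + 2390 + 812 + 566 + 743 = 10625
Weighted proportion = 5663 / 10625 = 0.53298824 → 53.298824%

53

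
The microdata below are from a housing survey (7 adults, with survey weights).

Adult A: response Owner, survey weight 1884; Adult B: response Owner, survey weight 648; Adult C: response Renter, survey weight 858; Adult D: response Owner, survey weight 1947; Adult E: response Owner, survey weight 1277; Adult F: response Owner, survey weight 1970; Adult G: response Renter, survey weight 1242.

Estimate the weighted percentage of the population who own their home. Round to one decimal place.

78.6

Sum of weights for 'Owner' = 1884 + 648 + 1947 + 1277 + 1970 = 7726
Total weight = 1884 + 648 + 858 + 1947 + 1277 + 1970 + 1242 = 9826
Weighted proportion = 7726 / 9826 = 0.78628129 → 78.628129%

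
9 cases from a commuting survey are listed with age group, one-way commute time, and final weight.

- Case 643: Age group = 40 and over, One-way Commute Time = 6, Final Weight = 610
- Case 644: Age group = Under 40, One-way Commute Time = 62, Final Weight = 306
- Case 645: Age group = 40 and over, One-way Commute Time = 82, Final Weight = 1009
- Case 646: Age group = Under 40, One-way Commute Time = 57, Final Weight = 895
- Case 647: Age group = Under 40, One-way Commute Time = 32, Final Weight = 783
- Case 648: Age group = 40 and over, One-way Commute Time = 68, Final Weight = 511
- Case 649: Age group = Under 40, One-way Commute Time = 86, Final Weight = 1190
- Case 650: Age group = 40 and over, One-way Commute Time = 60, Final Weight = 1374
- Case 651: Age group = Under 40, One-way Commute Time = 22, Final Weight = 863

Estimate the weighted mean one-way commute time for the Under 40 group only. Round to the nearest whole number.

54

Under 40 rows: 644, 646, 647, 649, 651
Weighted sum = 62×306 + 57×895 + 32×783 + 86×1190 + 22×863
  = 18972 + 51015 + 25056 + 102340 + 18986 = 216369
Sum of weights = 4037
Weighted mean = 216369 / 4037 = 53.596483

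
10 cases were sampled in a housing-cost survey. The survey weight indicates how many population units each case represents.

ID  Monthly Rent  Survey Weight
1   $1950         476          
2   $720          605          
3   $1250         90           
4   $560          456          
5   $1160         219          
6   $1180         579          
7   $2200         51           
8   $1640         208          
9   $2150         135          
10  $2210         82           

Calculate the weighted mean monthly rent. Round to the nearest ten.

Weighted sum = 1950×476 + 720×605 + 1250×90 + 560×456 + 1160×219 + 1180×579 + 2200×51 + 1640×208 + 2150×135 + 2210×82
  = 928200 + 435600 + 112500 + 255360 + 254040 + 683220 + 112200 + 341120 + 290250 + 181220 = 3593710
Sum of weights = 2901
Weighted mean = 3593710 / 2901 = 1238.7832

1240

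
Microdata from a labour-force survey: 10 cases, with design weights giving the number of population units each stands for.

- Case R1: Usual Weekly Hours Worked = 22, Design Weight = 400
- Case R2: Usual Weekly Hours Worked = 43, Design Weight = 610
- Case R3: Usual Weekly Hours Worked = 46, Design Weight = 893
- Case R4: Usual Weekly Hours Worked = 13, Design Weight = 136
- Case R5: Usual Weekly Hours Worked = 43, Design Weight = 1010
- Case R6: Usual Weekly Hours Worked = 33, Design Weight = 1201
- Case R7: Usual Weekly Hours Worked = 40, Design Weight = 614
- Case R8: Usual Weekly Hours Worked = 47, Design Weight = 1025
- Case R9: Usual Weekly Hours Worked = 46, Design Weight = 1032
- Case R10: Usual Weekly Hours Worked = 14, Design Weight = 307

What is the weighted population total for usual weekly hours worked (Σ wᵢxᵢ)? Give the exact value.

Weighted total = 285444

285444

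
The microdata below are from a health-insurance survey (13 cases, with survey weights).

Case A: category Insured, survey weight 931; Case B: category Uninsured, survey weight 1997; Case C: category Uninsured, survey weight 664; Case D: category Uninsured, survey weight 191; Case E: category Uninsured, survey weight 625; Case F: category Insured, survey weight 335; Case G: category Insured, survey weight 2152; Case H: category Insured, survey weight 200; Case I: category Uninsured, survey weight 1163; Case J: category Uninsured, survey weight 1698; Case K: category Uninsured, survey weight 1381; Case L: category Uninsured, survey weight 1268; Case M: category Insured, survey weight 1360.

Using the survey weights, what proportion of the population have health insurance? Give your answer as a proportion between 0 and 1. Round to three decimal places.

0.356

Sum of weights for 'Insured' = 931 + 335 + 2152 + 200 + 1360 = 4978
Total weight = 13965
Weighted proportion = 4978 / 13965 = 0.35646259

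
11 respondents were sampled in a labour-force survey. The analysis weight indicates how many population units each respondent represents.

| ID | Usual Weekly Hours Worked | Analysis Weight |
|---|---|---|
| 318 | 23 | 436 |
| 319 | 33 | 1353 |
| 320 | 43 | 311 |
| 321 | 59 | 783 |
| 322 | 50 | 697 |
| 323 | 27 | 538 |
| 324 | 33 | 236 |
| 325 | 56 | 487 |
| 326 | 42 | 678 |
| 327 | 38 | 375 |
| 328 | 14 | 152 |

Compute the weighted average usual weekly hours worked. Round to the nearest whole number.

40

Weighted sum = 23×436 + 33×1353 + 43×311 + 59×783 + 50×697 + 27×538 + 33×236 + 56×487 + 42×678 + 38×375 + 14×152
  = 10028 + 44649 + 13373 + 46197 + 34850 + 14526 + 7788 + 27272 + 28476 + 14250 + 2128 = 243537
Sum of weights = 436 + 1353 + 311 + 783 + 697 + 538 + 236 + 487 + 678 + 375 + 152 = 6046
Weighted mean = 243537 / 6046 = 40.280681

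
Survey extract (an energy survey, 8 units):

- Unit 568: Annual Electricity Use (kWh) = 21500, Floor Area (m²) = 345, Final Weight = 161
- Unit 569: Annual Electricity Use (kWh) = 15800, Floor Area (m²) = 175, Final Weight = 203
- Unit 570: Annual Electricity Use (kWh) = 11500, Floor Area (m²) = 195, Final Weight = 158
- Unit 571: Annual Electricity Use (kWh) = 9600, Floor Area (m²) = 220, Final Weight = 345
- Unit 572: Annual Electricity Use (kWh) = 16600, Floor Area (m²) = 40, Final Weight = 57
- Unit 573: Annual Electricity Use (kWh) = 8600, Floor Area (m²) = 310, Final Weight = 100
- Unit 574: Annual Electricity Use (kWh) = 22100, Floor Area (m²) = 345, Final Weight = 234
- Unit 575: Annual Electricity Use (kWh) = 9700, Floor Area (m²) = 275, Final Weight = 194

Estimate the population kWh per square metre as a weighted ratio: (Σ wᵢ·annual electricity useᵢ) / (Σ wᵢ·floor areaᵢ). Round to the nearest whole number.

57

Σ wᵢ·y = 21500×161 + 15800×203 + 11500×158 + 9600×345 + 16600×57 + 8600×100 + 22100×234 + 9700×194
  = 3461500 + 3207400 + 1817000 + 3312000 + 946200 + 860000 + 5171400 + 1881800 = 20657300
Σ wᵢ·x = 345×161 + 175×203 + 195×158 + 220×345 + 40×57 + 310×100 + 345×234 + 275×194
  = 55545 + 35525 + 30810 + 75900 + 2280 + 31000 + 80730 + 53350 = 365140
Ratio = 20657300 / 365140 = 56.573643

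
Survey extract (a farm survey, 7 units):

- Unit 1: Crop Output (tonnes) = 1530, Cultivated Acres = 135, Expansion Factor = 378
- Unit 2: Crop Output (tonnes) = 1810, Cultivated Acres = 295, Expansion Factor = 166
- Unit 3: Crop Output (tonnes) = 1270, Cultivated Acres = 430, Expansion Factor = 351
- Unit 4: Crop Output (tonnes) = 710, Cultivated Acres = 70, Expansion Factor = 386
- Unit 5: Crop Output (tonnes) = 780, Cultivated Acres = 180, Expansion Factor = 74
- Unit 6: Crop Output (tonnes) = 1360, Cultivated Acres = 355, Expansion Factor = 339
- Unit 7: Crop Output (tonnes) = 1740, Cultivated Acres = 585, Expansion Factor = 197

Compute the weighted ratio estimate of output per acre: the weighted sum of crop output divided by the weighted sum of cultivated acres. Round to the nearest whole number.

5

Σ wᵢ·y = 1530×378 + 1810×166 + 1270×351 + 710×386 + 780×74 + 1360×339 + 1740×197
  = 578340 + 300460 + 445770 + 274060 + 57720 + 461040 + 342780 = 2460170
Σ wᵢ·x = 526860
Ratio = 2460170 / 526860 = 4.6694947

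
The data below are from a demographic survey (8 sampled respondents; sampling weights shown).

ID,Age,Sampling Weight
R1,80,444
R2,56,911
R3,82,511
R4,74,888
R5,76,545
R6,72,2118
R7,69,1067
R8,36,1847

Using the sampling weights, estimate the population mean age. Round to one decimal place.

Weighted sum = 80×444 + 56×911 + 82×511 + 74×888 + 76×545 + 72×2118 + 69×1067 + 36×1847
  = 35520 + 51016 + 41902 + 65712 + 41420 + 152496 + 73623 + 66492 = 528181
Sum of weights = 444 + 911 + 511 + 888 + 545 + 2118 + 1067 + 1847 = 8331
Weighted mean = 528181 / 8331 = 63.399472

63.4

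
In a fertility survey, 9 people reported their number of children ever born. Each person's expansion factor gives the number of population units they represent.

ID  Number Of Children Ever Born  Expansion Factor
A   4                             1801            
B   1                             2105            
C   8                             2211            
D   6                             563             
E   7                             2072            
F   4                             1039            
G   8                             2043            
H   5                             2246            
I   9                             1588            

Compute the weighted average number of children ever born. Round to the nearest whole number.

6

Weighted sum = 4×1801 + 1×2105 + 8×2211 + 6×563 + 7×2072 + 4×1039 + 8×2043 + 5×2246 + 9×1588
  = 7204 + 2105 + 17688 + 3378 + 14504 + 4156 + 16344 + 11230 + 14292 = 90901
Sum of weights = 1801 + 2105 + 2211 + 563 + 2072 + 1039 + 2043 + 2246 + 1588 = 15668
Weighted mean = 90901 / 15668 = 5.8016977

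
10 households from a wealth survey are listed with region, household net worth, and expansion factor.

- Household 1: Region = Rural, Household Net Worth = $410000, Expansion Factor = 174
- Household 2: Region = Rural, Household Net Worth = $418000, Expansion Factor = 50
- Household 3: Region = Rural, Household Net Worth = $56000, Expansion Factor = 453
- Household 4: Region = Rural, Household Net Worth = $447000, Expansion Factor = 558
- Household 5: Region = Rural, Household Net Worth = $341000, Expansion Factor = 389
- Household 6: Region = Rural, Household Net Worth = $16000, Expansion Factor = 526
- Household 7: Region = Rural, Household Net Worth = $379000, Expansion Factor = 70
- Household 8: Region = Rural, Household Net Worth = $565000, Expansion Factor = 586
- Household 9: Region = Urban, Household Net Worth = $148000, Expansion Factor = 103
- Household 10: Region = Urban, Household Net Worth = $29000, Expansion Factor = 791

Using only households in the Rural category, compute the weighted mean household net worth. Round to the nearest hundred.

Rural rows: 1, 2, 3, 4, 5, 6, 7, 8
Weighted sum = 410000×174 + 418000×50 + 56000×453 + 447000×558 + 341000×389 + 16000×526 + 379000×70 + 565000×586
  = 71340000 + 20900000 + 25368000 + 249426000 + 132649000 + 8416000 + 26530000 + 331090000 = 865719000
Sum of weights = 174 + 50 + 453 + 558 + 389 + 526 + 70 + 586 = 2806
Weighted mean = 865719000 / 2806 = 308524.23

308500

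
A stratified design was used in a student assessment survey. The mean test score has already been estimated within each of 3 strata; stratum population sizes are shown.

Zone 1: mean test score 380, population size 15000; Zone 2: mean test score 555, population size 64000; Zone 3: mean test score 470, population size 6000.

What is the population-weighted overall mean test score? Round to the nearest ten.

Σ Nₕ·x̄ₕ = 380×15000 + 555×64000 + 470×6000
  = 5700000 + 35520000 + 2820000 = 44040000
Σ Nₕ = 15000 + 64000 + 6000 = 85000
Overall mean = 44040000 / 85000 = 518.11765

520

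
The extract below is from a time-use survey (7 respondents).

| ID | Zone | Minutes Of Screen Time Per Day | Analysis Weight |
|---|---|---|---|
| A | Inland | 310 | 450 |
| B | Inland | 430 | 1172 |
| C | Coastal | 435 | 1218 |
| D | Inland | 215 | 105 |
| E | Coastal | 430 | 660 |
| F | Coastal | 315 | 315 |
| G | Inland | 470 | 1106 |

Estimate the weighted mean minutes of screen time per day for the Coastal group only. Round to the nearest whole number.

416

Coastal rows: C, E, F
Weighted sum = 435×1218 + 430×660 + 315×315
  = 529830 + 283800 + 99225 = 912855
Sum of weights = 1218 + 660 + 315 = 2193
Weighted mean = 912855 / 2193 = 416.25855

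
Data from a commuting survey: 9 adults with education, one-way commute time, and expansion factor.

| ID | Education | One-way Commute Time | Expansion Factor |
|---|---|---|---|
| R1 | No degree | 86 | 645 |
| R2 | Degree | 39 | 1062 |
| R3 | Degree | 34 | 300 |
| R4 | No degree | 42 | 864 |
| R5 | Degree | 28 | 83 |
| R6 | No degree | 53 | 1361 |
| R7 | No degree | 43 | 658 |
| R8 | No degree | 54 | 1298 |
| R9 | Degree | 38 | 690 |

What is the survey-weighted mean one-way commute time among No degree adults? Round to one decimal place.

No degree rows: R1, R4, R6, R7, R8
Weighted sum = 86×645 + 42×864 + 53×1361 + 43×658 + 54×1298
  = 55470 + 36288 + 72133 + 28294 + 70092 = 262277
Sum of weights = 4826
Weighted mean = 262277 / 4826 = 54.346664

54.3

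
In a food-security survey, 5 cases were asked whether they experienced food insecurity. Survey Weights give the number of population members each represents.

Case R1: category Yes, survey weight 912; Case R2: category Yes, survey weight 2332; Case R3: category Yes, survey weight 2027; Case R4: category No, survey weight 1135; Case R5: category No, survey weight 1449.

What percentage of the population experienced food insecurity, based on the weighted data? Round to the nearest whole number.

Sum of weights for 'Yes' = 912 + 2332 + 2027 = 5271
Total weight = 912 + 2332 + 2027 + 1135 + 1449 = 7855
Weighted proportion = 5271 / 7855 = 0.67103756 → 67.103756%

67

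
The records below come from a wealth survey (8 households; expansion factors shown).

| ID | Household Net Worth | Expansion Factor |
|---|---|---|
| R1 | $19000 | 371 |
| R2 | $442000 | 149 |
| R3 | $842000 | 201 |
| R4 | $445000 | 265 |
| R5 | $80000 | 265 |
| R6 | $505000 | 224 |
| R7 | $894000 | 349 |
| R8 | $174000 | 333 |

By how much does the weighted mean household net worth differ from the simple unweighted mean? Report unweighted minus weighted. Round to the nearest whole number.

24410

Unweighted sum = 19000 + 442000 + 842000 + 445000 + 80000 + 505000 + 894000 + 174000 = 3401000
Unweighted mean = 3401000 / 8 = 425125
Weighted sum = 19000×371 + 442000×149 + 842000×201 + 445000×265 + 80000×265 + 505000×224 + 894000×349 + 174000×333
  = 864342000
Sum of weights = 371 + 149 + 201 + 265 + 265 + 224 + 349 + 333 = 2157
Weighted mean = 864342000 / 2157 = 400714.88
Difference (unweighted minus weighted) = 24410.118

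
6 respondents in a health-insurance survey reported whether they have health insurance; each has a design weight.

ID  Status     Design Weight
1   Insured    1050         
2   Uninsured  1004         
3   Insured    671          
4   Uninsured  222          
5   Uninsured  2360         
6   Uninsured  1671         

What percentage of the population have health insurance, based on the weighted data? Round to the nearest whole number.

25

Sum of weights for 'Insured' = 1050 + 671 = 1721
Total weight = 6978
Weighted proportion = 1721 / 6978 = 0.24663227 → 24.663227%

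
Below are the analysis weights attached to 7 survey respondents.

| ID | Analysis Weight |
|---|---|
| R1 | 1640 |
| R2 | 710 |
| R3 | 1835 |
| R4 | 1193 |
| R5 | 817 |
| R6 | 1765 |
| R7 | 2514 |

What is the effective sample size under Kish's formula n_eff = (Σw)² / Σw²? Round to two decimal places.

Σ wᵢ = 10474
Σ wᵢ² = 2689600 + 504100 + 3367225 + 1423249 + 667489 + 3115225 + 6320196 = 18087084
n_eff = 10474² / 18087084 = 109704676 / 18087084 = 6.06536

6.07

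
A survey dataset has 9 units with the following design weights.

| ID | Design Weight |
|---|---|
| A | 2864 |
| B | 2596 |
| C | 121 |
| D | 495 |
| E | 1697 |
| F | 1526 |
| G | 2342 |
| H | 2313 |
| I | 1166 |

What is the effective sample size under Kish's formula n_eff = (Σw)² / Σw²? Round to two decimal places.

Σ wᵢ = 15120
Σ wᵢ² = 8202496 + 6739216 + 14641 + 245025 + 2879809 + 2328676 + 5484964 + 5349969 + 1359556 = 32604352
n_eff = 15120² / 32604352 = 228614400 / 32604352 = 7.0117756

7.01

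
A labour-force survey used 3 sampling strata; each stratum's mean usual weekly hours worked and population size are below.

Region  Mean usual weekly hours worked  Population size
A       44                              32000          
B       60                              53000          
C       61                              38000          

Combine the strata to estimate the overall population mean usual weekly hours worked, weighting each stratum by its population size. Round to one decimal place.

Σ Nₕ·x̄ₕ = 44×32000 + 60×53000 + 61×38000
  = 6906000
Σ Nₕ = 32000 + 53000 + 38000 = 123000
Overall mean = 6906000 / 123000 = 56.146341

56.1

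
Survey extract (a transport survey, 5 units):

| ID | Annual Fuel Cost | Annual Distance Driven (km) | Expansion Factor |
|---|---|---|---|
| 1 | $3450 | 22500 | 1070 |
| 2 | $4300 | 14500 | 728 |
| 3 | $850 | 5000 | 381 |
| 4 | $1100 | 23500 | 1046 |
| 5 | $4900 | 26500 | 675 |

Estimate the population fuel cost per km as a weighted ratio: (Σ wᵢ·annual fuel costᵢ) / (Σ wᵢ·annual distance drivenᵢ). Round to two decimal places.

0.15

Σ wᵢ·y = 3450×1070 + 4300×728 + 850×381 + 1100×1046 + 4900×675
  = 3691500 + 3130400 + 323850 + 1150600 + 3307500 = 11603850
Σ wᵢ·x = 22500×1070 + 14500×728 + 5000×381 + 23500×1046 + 26500×675
  = 79004500
Ratio = 11603850 / 79004500 = 0.14687581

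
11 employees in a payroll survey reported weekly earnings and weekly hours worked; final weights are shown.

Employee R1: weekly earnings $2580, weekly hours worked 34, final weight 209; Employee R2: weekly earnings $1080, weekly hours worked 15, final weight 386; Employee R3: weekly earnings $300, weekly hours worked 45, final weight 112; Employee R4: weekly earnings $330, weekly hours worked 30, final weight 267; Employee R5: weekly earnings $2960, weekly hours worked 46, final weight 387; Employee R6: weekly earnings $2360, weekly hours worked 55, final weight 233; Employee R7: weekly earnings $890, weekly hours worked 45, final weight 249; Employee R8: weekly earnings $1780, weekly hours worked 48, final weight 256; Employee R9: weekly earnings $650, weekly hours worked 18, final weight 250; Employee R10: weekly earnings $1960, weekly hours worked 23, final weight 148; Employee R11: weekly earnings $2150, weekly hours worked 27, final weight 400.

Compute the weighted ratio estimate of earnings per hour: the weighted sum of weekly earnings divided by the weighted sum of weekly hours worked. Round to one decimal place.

48.2

Σ wᵢ·y = 2580×209 + 1080×386 + 300×112 + 330×267 + 2960×387 + 2360×233 + 890×249 + 1780×256 + 650×250 + 1960×148 + 2150×400
  = 4763080
Σ wᵢ·x = 34×209 + 15×386 + 45×112 + 30×267 + 46×387 + 55×233 + 45×249 + 48×256 + 18×250 + 23×148 + 27×400
  = 98760
Ratio = 4763080 / 98760 = 48.228838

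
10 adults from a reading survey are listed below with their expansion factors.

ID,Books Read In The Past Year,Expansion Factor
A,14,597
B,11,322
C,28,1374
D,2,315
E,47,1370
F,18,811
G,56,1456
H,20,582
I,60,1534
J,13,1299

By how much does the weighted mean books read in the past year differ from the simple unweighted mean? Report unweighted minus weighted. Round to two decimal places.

-7.48

Unweighted sum = 14 + 11 + 28 + 2 + 47 + 18 + 56 + 20 + 60 + 13 = 269
Unweighted mean = 269 / 10 = 26.9
Weighted sum = 14×597 + 11×322 + 28×1374 + 2×315 + 47×1370 + 18×811 + 56×1456 + 20×582 + 60×1534 + 13×1299
  = 8358 + 3542 + 38472 + 630 + 64390 + 14598 + 81536 + 11640 + 92040 + 16887 = 332093
Sum of weights = 9660
Weighted mean = 332093 / 9660 = 34.378157
Difference (unweighted minus weighted) = -7.4781573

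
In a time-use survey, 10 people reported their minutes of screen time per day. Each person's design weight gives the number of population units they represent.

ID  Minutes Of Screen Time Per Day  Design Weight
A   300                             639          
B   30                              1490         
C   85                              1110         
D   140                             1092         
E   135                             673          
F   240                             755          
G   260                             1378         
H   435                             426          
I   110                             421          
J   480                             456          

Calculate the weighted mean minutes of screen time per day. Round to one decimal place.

Weighted sum = 300×639 + 30×1490 + 85×1110 + 140×1092 + 135×673 + 240×755 + 260×1378 + 435×426 + 110×421 + 480×456
  = 191700 + 44700 + 94350 + 152880 + 90855 + 181200 + 358280 + 185310 + 46310 + 218880 = 1564465
Sum of weights = 639 + 1490 + 1110 + 1092 + 673 + 755 + 1378 + 426 + 421 + 456 = 8440
Weighted mean = 1564465 / 8440 = 185.36315

185.4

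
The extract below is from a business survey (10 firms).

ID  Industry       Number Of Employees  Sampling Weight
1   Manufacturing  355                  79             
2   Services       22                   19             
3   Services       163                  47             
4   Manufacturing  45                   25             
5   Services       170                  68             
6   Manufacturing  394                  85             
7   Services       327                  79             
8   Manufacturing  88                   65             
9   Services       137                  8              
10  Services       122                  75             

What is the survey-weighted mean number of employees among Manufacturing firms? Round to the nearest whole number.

269

Manufacturing rows: 1, 4, 6, 8
Weighted sum = 355×79 + 45×25 + 394×85 + 88×65
  = 28045 + 1125 + 33490 + 5720 = 68380
Sum of weights = 79 + 25 + 85 + 65 = 254
Weighted mean = 68380 / 254 = 269.2126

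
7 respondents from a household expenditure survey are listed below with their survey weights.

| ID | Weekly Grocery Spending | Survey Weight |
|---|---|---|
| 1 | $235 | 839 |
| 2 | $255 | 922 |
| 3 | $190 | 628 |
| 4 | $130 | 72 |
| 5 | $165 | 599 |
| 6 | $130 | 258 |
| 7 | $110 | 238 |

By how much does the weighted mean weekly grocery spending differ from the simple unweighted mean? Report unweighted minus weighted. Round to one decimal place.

-28.8

Unweighted sum = 235 + 255 + 190 + 130 + 165 + 130 + 110 = 1215
Unweighted mean = 1215 / 7 = 173.57143
Weighted sum = 235×839 + 255×922 + 190×628 + 130×72 + 165×599 + 130×258 + 110×238
  = 719510
Sum of weights = 839 + 922 + 628 + 72 + 599 + 258 + 238 = 3556
Weighted mean = 719510 / 3556 = 202.3369
Difference (unweighted minus weighted) = -28.765467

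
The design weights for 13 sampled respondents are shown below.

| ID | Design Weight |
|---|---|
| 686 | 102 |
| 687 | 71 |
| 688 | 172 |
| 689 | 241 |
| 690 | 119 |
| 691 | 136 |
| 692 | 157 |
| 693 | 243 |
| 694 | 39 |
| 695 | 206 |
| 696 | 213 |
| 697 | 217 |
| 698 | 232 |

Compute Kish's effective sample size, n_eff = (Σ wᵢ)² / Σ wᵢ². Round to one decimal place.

Σ wᵢ = 2148
Σ wᵢ² = 409704
n_eff = 2148² / 409704 = 4613904 / 409704 = 11.261555

11.3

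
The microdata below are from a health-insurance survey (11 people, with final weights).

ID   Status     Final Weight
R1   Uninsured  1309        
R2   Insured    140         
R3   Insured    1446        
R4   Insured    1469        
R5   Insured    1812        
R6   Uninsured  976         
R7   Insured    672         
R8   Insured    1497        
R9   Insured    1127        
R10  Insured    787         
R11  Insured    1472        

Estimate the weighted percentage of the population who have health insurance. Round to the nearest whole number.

82

Sum of weights for 'Insured' = 140 + 1446 + 1469 + 1812 + 672 + 1497 + 1127 + 787 + 1472 = 10422
Total weight = 1309 + 140 + 1446 + 1469 + 1812 + 976 + 672 + 1497 + 1127 + 787 + 1472 = 12707
Weighted proportion = 10422 / 12707 = 0.82017785 → 82.017785%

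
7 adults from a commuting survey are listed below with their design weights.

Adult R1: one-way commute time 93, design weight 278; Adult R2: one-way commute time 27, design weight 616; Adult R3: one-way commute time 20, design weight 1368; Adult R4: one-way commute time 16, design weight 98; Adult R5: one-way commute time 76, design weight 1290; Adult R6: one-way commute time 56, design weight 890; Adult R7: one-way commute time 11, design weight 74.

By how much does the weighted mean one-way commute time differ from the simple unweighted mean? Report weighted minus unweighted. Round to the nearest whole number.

5

Unweighted sum = 93 + 27 + 20 + 16 + 76 + 56 + 11 = 299
Unweighted mean = 299 / 7 = 42.714286
Weighted sum = 93×278 + 27×616 + 20×1368 + 16×98 + 76×1290 + 56×890 + 11×74
  = 220108
Sum of weights = 278 + 616 + 1368 + 98 + 1290 + 890 + 74 = 4614
Weighted mean = 220108 / 4614 = 47.704378
Difference (weighted minus unweighted) = 4.9900923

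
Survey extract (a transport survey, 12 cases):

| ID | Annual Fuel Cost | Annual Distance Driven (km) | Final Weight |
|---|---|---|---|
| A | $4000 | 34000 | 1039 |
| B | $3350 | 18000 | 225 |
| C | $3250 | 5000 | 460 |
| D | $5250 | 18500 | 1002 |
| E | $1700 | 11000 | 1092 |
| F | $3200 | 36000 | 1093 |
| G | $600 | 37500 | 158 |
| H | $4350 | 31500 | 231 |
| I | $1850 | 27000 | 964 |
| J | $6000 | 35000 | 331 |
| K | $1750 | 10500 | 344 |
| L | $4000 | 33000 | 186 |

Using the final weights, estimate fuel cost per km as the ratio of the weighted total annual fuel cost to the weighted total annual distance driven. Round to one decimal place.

0.1

Σ wᵢ·y = 4000×1039 + 3350×225 + 3250×460 + 5250×1002 + 1700×1092 + 3200×1093 + 600×158 + 4350×231 + 1850×964 + 6000×331 + 1750×344 + 4000×186
  = 4156000 + 753750 + 1495000 + 5260500 + 1856400 + 3497600 + 94800 + 1004850 + 1783400 + 1986000 + 602000 + 744000 = 23234300
Σ wᵢ·x = 34000×1039 + 18000×225 + 5000×460 + 18500×1002 + 11000×1092 + 36000×1093 + 37500×158 + 31500×231 + 27000×964 + 35000×331 + 10500×344 + 33000×186
  = 35326000 + 4050000 + 2300000 + 18537000 + 12012000 + 39348000 + 5925000 + 7276500 + 26028000 + 11585000 + 3612000 + 6138000 = 172137500
Ratio = 23234300 / 172137500 = 0.13497524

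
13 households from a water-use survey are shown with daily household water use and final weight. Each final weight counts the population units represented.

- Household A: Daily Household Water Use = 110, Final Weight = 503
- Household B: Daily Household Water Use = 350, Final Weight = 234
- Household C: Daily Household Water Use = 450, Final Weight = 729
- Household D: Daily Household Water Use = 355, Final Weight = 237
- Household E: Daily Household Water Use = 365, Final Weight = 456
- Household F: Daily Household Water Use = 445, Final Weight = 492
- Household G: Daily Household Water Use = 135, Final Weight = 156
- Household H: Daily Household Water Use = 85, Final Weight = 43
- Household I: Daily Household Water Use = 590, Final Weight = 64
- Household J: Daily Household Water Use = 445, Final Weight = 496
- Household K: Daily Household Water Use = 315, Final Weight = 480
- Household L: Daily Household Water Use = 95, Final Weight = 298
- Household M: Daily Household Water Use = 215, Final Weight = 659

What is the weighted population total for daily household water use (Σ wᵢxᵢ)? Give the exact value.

Weighted total = 1539185

1539185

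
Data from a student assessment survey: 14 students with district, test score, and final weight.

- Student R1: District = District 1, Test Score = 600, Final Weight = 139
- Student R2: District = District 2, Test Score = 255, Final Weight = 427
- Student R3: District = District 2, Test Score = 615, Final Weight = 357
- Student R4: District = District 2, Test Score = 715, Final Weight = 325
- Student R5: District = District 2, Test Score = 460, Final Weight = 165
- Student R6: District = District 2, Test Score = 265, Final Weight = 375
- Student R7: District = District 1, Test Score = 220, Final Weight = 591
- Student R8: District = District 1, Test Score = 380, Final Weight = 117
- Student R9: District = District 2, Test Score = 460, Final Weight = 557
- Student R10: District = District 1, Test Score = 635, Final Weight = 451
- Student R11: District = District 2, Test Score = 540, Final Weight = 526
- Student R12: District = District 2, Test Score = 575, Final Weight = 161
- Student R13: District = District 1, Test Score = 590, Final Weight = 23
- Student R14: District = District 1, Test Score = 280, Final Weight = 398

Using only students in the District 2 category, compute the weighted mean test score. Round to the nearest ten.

District 2 rows: R2, R3, R4, R5, R6, R9, R11, R12
Weighted sum = 255×427 + 615×357 + 715×325 + 460×165 + 265×375 + 460×557 + 540×526 + 575×161
  = 108885 + 219555 + 232375 + 75900 + 99375 + 256220 + 284040 + 92575 = 1368925
Sum of weights = 427 + 357 + 325 + 165 + 375 + 557 + 526 + 161 = 2893
Weighted mean = 1368925 / 2893 = 473.18527

470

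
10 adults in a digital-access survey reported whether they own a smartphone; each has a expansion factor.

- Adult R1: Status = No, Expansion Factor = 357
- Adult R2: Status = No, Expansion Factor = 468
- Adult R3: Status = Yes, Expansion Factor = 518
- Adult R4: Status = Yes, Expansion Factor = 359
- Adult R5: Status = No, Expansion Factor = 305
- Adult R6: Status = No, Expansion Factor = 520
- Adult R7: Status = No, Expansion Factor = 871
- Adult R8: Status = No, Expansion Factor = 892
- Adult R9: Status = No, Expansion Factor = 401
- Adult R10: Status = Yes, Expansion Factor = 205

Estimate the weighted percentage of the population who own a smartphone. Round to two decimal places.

Sum of weights for 'Yes' = 518 + 359 + 205 = 1082
Total weight = 357 + 468 + 518 + 359 + 305 + 520 + 871 + 892 + 401 + 205 = 4896
Weighted proportion = 1082 / 4896 = 0.22099673 → 22.099673%

22.10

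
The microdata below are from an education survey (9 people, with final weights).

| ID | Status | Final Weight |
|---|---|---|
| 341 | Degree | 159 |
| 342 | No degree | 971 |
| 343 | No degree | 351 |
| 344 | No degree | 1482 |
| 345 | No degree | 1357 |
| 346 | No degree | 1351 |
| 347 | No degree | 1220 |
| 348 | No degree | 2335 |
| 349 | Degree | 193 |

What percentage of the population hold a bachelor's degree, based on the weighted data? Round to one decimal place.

3.7

Sum of weights for 'Degree' = 159 + 193 = 352
Total weight = 159 + 971 + 351 + 1482 + 1357 + 1351 + 1220 + 2335 + 193 = 9419
Weighted proportion = 352 / 9419 = 0.037371271 → 3.7371271%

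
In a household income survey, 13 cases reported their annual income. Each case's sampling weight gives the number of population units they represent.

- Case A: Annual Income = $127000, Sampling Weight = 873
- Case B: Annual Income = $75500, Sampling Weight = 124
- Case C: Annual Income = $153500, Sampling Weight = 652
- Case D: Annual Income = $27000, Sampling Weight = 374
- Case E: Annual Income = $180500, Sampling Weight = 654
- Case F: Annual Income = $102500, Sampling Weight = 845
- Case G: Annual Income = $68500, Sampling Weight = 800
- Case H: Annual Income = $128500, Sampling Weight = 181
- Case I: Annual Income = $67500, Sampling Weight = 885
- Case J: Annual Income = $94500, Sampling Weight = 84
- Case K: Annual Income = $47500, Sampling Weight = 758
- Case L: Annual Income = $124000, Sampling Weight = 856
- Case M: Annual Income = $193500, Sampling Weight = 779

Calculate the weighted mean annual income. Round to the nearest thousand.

111000

Weighted sum = 873692000
Sum of weights = 7865
Weighted mean = 873692000 / 7865 = 111086.08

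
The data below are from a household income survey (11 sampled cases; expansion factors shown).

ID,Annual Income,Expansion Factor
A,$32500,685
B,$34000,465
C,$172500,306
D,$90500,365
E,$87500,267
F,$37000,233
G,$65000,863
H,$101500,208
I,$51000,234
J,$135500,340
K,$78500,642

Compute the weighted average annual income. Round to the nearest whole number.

Weighted sum = 32500×685 + 34000×465 + 172500×306 + 90500×365 + 87500×267 + 37000×233 + 65000×863 + 101500×208 + 51000×234 + 135500×340 + 78500×642
  = 341481500
Sum of weights = 685 + 465 + 306 + 365 + 267 + 233 + 863 + 208 + 234 + 340 + 642 = 4608
Weighted mean = 341481500 / 4608 = 74106.228

74106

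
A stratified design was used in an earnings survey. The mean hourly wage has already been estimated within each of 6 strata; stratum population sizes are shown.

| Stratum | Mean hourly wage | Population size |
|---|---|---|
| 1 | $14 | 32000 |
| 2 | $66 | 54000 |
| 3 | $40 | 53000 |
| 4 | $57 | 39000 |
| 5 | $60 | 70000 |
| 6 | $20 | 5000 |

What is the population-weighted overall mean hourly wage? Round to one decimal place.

50.0

Σ Nₕ·x̄ₕ = 14×32000 + 66×54000 + 40×53000 + 57×39000 + 60×70000 + 20×5000
  = 448000 + 3564000 + 2120000 + 2223000 + 4200000 + 100000 = 12655000
Σ Nₕ = 32000 + 54000 + 53000 + 39000 + 70000 + 5000 = 253000
Overall mean = 12655000 / 253000 = 50.019763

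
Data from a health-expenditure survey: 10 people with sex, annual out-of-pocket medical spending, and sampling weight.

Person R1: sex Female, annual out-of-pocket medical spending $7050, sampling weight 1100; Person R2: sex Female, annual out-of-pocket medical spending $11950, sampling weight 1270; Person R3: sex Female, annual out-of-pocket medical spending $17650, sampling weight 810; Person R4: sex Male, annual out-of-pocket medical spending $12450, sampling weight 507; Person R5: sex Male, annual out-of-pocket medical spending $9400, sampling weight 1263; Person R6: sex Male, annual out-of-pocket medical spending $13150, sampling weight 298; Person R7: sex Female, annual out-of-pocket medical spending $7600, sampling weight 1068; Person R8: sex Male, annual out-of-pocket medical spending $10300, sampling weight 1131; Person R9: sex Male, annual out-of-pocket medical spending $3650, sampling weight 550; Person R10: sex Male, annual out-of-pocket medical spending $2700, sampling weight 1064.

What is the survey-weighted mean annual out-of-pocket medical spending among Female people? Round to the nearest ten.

Female rows: R1, R2, R3, R7
Weighted sum = 7050×1100 + 11950×1270 + 17650×810 + 7600×1068
  = 7755000 + 15176500 + 14296500 + 8116800 = 45344800
Sum of weights = 1100 + 1270 + 810 + 1068 = 4248
Weighted mean = 45344800 / 4248 = 10674.388

10670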